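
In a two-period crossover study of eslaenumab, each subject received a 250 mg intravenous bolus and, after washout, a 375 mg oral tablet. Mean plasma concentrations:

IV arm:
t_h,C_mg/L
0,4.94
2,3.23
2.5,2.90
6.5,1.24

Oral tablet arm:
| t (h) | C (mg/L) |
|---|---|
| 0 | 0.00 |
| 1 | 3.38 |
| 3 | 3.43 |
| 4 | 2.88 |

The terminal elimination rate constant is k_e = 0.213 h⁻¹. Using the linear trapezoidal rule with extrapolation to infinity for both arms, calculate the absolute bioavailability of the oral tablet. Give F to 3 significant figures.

F = 0.705

Trapezoidal AUC_0→6.5 (IV):
  [0→2]: (4.94+3.23)/2 × 2 = 8.17
  [2→2.5]: (3.23+2.90)/2 × 0.5 = 1.5325
  [2.5→6.5]: (2.90+1.24)/2 × 4 = 8.28
  Sum = 17.9825 mg/L·h
IV tail: 1.24/0.213 = 5.822; AUC_iv,0→∞ = 17.9825 + 5.822 = 23.8045 mg/L·h
Trapezoidal AUC_0→4 (oral tablet):
  [0→1]: (0.00+3.38)/2 × 1 = 1.69
  [1→3]: (3.38+3.43)/2 × 2 = 6.81
  [3→4]: (3.43+2.88)/2 × 1 = 3.155
  Sum = 11.655 mg/L·h
oral tablet tail: 2.88/0.213 = 13.521; AUC_ev,0→∞ = 11.655 + 13.521 = 25.176 mg/L·h
F = (AUC_ev/D_ev)/(AUC_iv/D_iv) = (25.176/375)/(23.8045/250) = 0.067136/0.095218 = 0.7051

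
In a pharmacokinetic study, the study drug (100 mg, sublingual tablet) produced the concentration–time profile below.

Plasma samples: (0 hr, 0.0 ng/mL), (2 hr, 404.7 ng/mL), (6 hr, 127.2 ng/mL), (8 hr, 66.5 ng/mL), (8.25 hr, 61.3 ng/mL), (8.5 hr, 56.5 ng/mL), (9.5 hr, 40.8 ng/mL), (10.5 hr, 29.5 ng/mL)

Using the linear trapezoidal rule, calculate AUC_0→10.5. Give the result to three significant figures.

AUC = 1780 ng/mL·hr

Trapezoidal AUC_0→10.5:
  [0→2]: (0.0+404.7)/2 × 2 = 404.7
  [2→6]: (404.7+127.2)/2 × 4 = 1063.8
  [6→8]: (127.2+66.5)/2 × 2 = 193.7
  [8→8.25]: (66.5+61.3)/2 × 0.25 = 15.975
  [8.25→8.5]: (61.3+56.5)/2 × 0.25 = 14.725
  [8.5→9.5]: (56.5+40.8)/2 × 1 = 48.65
  [9.5→10.5]: (40.8+29.5)/2 × 1 = 35.15
  Sum = 1776.7 ng/mL·hr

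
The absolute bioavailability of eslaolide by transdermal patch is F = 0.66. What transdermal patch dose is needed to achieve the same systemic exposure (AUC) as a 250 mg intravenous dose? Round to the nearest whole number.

D_transdermal = 379 mg

For equal systemic exposure: F × D_ev = D_iv
D_ev = D_iv / F = 250 / 0.66 = 378.788 mg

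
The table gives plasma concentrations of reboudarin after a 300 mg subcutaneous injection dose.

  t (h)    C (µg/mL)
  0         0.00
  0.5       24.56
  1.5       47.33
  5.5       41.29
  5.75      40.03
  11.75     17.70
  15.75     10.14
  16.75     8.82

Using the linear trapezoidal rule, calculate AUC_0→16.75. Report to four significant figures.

AUC = 467.8 µg/mL·h

Trapezoidal AUC_0→16.75:
  [0→0.5]: (0.00+24.56)/2 × 0.5 = 6.14
  [0.5→1.5]: (24.56+47.33)/2 × 1 = 35.945
  [1.5→5.5]: (47.33+41.29)/2 × 4 = 177.24
  [5.5→5.75]: (41.29+40.03)/2 × 0.25 = 10.165
  [5.75→11.75]: (40.03+17.70)/2 × 6 = 173.19
  [11.75→15.75]: (17.70+10.14)/2 × 4 = 55.68
  [15.75→16.75]: (10.14+8.82)/2 × 1 = 9.48
  Sum = 467.84 µg/mL·h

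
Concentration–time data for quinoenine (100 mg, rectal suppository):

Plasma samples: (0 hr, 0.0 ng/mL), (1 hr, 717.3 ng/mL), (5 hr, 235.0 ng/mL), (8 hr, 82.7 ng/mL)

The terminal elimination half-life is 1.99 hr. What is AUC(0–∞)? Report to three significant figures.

AUC = 2980 ng/mL·hr

Trapezoidal AUC_0→8:
  [0→1]: (0.0+717.3)/2 × 1 = 358.65
  [1→5]: (717.3+235.0)/2 × 4 = 1904.6
  [5→8]: (235.0+82.7)/2 × 3 = 476.55
  Sum = 2739.8 ng/mL·hr
k_e = ln2 / t½ = 0.693147 / 1.99 = 0.3483 hr^-1
Extrapolated tail: C_last / k_e = 82.7 / 0.3483 = 237.439
AUC_0→∞ = 2739.8 + 237.439 = 2977.239 ng/mL·hr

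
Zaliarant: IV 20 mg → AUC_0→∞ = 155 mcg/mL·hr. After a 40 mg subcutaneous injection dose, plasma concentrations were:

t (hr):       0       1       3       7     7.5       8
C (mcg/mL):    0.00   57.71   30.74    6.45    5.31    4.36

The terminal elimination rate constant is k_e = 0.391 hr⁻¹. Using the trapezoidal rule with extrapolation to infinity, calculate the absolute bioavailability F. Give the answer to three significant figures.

Trapezoidal AUC_0→8 (subcutaneous injection):
  [0→1]: (0.00+57.71)/2 × 1 = 28.855
  [1→3]: (57.71+30.74)/2 × 2 = 88.45
  [3→7]: (30.74+6.45)/2 × 4 = 74.38
  [7→7.5]: (6.45+5.31)/2 × 0.5 = 2.94
  [7.5→8]: (5.31+4.36)/2 × 0.5 = 2.4175
  Sum = 197.0425 mcg/mL·hr
Tail: C_last/k_e = 4.36/0.391 = 11.151
AUC_0→∞ (subcutaneous injection) = 197.0425 + 11.151 = 208.1935 mcg/mL·hr
F = (AUC_ev/D_ev)/(AUC_iv/D_iv) = (208.1935/40)/(155/20) = 5.2048375/7.75 = 0.6716

F = 0.672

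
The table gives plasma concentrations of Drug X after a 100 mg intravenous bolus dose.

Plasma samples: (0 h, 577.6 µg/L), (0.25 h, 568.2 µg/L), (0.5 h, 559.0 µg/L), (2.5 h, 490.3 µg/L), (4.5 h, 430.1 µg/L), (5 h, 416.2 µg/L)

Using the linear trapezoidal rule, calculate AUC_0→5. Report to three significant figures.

AUC = 2470 µg/L·h

Trapezoidal AUC_0→5:
  [0→0.25]: (577.6+568.2)/2 × 0.25 = 143.225
  [0.25→0.5]: (568.2+559.0)/2 × 0.25 = 140.9
  [0.5→2.5]: (559.0+490.3)/2 × 2 = 1049.3
  [2.5→4.5]: (490.3+430.1)/2 × 2 = 920.4
  [4.5→5]: (430.1+416.2)/2 × 0.5 = 211.575
  Sum = 2465.4 µg/L·h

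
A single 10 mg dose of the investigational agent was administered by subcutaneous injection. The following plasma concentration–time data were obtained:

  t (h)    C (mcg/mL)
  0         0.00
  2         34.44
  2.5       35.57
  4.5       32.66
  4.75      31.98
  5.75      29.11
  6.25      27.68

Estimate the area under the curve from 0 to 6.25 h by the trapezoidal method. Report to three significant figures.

Trapezoidal AUC_0→6.25:
  [0→2]: (0.00+34.44)/2 × 2 = 34.44
  [2→2.5]: (34.44+35.57)/2 × 0.5 = 17.5025
  [2.5→4.5]: (35.57+32.66)/2 × 2 = 68.23
  [4.5→4.75]: (32.66+31.98)/2 × 0.25 = 8.08
  [4.75→5.75]: (31.98+29.11)/2 × 1 = 30.545
  [5.75→6.25]: (29.11+27.68)/2 × 0.5 = 14.1975
  Sum = 172.995 mcg/mL·h

AUC = 173 mcg/mL·h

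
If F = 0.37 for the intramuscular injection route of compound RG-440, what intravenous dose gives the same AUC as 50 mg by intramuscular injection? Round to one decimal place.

D_iv = 18.5 mg

Systemic exposure from an extravascular dose = F × D_ev, so the equivalent IV dose is F × D_ev.
D_iv = F × D_ev = 0.37 × 50 = 18.5 mg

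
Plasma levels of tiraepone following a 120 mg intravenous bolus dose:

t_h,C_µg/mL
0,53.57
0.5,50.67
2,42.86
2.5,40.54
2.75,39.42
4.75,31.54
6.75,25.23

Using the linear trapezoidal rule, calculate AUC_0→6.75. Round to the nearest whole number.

Trapezoidal AUC_0→6.75:
  [0→0.5]: (53.57+50.67)/2 × 0.5 = 26.06
  [0.5→2]: (50.67+42.86)/2 × 1.5 = 70.1475
  [2→2.5]: (42.86+40.54)/2 × 0.5 = 20.85
  [2.5→2.75]: (40.54+39.42)/2 × 0.25 = 9.995
  [2.75→4.75]: (39.42+31.54)/2 × 2 = 70.96
  [4.75→6.75]: (31.54+25.23)/2 × 2 = 56.77
  Sum = 254.7825 µg/mL·h

AUC = 255 µg/mL·h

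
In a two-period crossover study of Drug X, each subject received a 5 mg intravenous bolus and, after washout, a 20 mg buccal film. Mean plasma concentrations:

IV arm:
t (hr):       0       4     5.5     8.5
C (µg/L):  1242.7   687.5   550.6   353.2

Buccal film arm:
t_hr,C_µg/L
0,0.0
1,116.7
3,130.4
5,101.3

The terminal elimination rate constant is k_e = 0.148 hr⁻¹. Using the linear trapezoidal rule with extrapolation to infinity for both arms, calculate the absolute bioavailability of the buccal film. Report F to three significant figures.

Trapezoidal AUC_0→8.5 (IV):
  [0→4]: (1242.7+687.5)/2 × 4 = 3860.4
  [4→5.5]: (687.5+550.6)/2 × 1.5 = 928.575
  [5.5→8.5]: (550.6+353.2)/2 × 3 = 1355.7
  Sum = 6144.675 µg/L·hr
IV tail: 353.2/0.148 = 2386.486; AUC_iv,0→∞ = 6144.675 + 2386.486 = 8531.161 µg/L·hr
Trapezoidal AUC_0→5 (buccal film):
  [0→1]: (0.0+116.7)/2 × 1 = 58.35
  [1→3]: (116.7+130.4)/2 × 2 = 247.1
  [3→5]: (130.4+101.3)/2 × 2 = 231.7
  Sum = 537.15 µg/L·hr
buccal film tail: 101.3/0.148 = 684.459; AUC_ev,0→∞ = 537.15 + 684.459 = 1221.609 µg/L·hr
F = (AUC_ev/D_ev)/(AUC_iv/D_iv) = (1221.609/20)/(8531.161/5) = 61.08045/1706.2322 = 0.0358

F = 0.0358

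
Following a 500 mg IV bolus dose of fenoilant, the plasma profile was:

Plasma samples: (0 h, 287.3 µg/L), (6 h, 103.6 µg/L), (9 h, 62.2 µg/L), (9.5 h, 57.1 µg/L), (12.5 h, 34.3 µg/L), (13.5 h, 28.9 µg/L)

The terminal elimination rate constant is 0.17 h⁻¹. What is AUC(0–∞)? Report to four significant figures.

AUC = 1790 µg/L·h

Trapezoidal AUC_0→13.5:
  [0→6]: (287.3+103.6)/2 × 6 = 1172.7
  [6→9]: (103.6+62.2)/2 × 3 = 248.7
  [9→9.5]: (62.2+57.1)/2 × 0.5 = 29.825
  [9.5→12.5]: (57.1+34.3)/2 × 3 = 137.1
  [12.5→13.5]: (34.3+28.9)/2 × 1 = 31.6
  Sum = 1619.925 µg/L·h
Extrapolated tail: C_last / k_e = 28.9 / 0.17 = 170.000
AUC_0→∞ = 1619.925 + 170.000 = 1789.925 µg/L·h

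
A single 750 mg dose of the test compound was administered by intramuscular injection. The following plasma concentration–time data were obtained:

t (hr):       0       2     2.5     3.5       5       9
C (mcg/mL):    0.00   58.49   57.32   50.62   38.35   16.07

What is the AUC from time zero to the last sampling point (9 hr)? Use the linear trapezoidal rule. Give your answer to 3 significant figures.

AUC = 317 mcg/mL·hr

Trapezoidal AUC_0→9:
  [0→2]: (0.00+58.49)/2 × 2 = 58.49
  [2→2.5]: (58.49+57.32)/2 × 0.5 = 28.9525
  [2.5→3.5]: (57.32+50.62)/2 × 1 = 53.97
  [3.5→5]: (50.62+38.35)/2 × 1.5 = 66.7275
  [5→9]: (38.35+16.07)/2 × 4 = 108.84
  Sum = 316.98 mcg/mL·hr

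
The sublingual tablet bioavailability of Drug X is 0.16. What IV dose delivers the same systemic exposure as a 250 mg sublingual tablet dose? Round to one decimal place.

D_iv = 40.0 mg

Systemic exposure from an extravascular dose = F × D_ev, so the equivalent IV dose is F × D_ev.
D_iv = F × D_ev = 0.16 × 250 = 40 mg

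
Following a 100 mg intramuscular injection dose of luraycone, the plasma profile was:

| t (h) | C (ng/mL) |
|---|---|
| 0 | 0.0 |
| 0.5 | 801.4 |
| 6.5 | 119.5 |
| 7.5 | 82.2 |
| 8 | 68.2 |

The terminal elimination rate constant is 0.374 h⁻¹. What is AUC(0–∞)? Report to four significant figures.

Trapezoidal AUC_0→8:
  [0→0.5]: (0.0+801.4)/2 × 0.5 = 200.35
  [0.5→6.5]: (801.4+119.5)/2 × 6 = 2762.7
  [6.5→7.5]: (119.5+82.2)/2 × 1 = 100.85
  [7.5→8]: (82.2+68.2)/2 × 0.5 = 37.6
  Sum = 3101.5 ng/mL·h
Extrapolated tail: C_last / k_e = 68.2 / 0.374 = 182.353
AUC_0→∞ = 3101.5 + 182.353 = 3283.853 ng/mL·h

AUC = 3284 ng/mL·h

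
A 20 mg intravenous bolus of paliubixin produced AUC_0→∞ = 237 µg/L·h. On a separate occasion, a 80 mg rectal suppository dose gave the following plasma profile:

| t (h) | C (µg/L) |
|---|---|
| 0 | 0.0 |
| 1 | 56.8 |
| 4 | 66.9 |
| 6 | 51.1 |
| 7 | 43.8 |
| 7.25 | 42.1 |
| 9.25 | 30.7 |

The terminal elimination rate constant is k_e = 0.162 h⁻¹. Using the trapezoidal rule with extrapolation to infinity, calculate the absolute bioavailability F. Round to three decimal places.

F = 0.688

Trapezoidal AUC_0→9.25 (rectal suppository):
  [0→1]: (0.0+56.8)/2 × 1 = 28.4
  [1→4]: (56.8+66.9)/2 × 3 = 185.55
  [4→6]: (66.9+51.1)/2 × 2 = 118.0
  [6→7]: (51.1+43.8)/2 × 1 = 47.45
  [7→7.25]: (43.8+42.1)/2 × 0.25 = 10.7375
  [7.25→9.25]: (42.1+30.7)/2 × 2 = 72.8
  Sum = 462.9375 µg/L·h
Tail: C_last/k_e = 30.7/0.162 = 189.506
AUC_0→∞ (rectal suppository) = 462.9375 + 189.506 = 652.4435 µg/L·h
F = (AUC_ev/D_ev)/(AUC_iv/D_iv) = (652.4435/80)/(237/20) = 8.15554/11.85 = 0.6882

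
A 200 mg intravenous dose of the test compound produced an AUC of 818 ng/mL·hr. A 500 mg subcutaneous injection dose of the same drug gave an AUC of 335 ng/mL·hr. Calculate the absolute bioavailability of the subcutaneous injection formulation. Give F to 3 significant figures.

F = 0.164

F = (AUC_ev / D_ev) / (AUC_iv / D_iv)
  = (335/500) / (818/200)
  = 0.67 / 4.09 = 0.1638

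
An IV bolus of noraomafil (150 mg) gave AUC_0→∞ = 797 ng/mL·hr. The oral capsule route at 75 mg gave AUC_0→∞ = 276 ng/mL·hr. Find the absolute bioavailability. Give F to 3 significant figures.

F = 0.693

F = (AUC_ev / D_ev) / (AUC_iv / D_iv)
  = (276/75) / (797/150)
  = 3.68 / 5.31333 = 0.6926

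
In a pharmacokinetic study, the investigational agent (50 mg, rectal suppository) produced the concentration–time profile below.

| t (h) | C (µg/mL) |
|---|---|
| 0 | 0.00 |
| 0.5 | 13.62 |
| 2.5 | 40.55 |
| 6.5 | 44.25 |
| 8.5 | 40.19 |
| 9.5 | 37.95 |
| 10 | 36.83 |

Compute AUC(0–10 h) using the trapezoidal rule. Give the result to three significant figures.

Trapezoidal AUC_0→10:
  [0→0.5]: (0.00+13.62)/2 × 0.5 = 3.405
  [0.5→2.5]: (13.62+40.55)/2 × 2 = 54.17
  [2.5→6.5]: (40.55+44.25)/2 × 4 = 169.6
  [6.5→8.5]: (44.25+40.19)/2 × 2 = 84.44
  [8.5→9.5]: (40.19+37.95)/2 × 1 = 39.07
  [9.5→10]: (37.95+36.83)/2 × 0.5 = 18.695
  Sum = 369.38 µg/mL·h

AUC = 369 µg/mL·h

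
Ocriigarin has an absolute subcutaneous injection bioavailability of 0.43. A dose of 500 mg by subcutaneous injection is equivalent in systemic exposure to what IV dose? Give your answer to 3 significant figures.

Systemic exposure from an extravascular dose = F × D_ev, so the equivalent IV dose is F × D_ev.
D_iv = F × D_ev = 0.43 × 500 = 215 mg

D_iv = 215 mg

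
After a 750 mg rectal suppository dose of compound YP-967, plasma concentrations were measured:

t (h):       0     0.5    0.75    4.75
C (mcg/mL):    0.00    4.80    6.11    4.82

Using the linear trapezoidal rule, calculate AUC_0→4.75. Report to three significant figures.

Trapezoidal AUC_0→4.75:
  [0→0.5]: (0.00+4.80)/2 × 0.5 = 1.2
  [0.5→0.75]: (4.80+6.11)/2 × 0.25 = 1.36375
  [0.75→4.75]: (6.11+4.82)/2 × 4 = 21.86
  Sum = 24.42375 mcg/mL·h

AUC = 24.4 mcg/mL·h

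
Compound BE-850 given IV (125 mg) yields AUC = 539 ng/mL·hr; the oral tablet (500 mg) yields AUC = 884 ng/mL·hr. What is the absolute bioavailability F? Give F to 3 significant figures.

F = (AUC_ev / D_ev) / (AUC_iv / D_iv)
  = (884/500) / (539/125)
  = 1.768 / 4.312 = 0.4100

F = 0.410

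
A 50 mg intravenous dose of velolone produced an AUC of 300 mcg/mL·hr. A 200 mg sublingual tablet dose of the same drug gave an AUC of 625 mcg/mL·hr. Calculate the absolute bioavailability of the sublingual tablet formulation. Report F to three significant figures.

F = (AUC_ev / D_ev) / (AUC_iv / D_iv)
  = (625/200) / (300/50)
  = 3.125 / 6 = 0.5208

F = 0.521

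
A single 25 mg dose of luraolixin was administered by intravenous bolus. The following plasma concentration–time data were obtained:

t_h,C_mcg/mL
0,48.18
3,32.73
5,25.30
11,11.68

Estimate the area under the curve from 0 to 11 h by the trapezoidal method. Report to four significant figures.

AUC = 290.3 mcg/mL·h

Trapezoidal AUC_0→11:
  [0→3]: (48.18+32.73)/2 × 3 = 121.365
  [3→5]: (32.73+25.30)/2 × 2 = 58.03
  [5→11]: (25.30+11.68)/2 × 6 = 110.94
  Sum = 290.335 mcg/mL·h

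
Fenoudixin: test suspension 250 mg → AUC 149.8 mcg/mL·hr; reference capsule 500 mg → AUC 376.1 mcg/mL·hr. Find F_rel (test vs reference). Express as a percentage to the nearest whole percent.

F_rel = (AUC_test/D_test) / (AUC_ref/D_ref)
      = (149.8/250) / (376.1/500)
      = 0.5992 / 0.7522 = 0.7966 = 79.66%

F_rel = 80%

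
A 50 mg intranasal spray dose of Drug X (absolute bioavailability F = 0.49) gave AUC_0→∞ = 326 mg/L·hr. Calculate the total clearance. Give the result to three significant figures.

CL = 0.0752 L/hr

CL = F × Dose / AUC_0→∞
   = 0.49 × 50 / 326 = 0.0751534 L/hr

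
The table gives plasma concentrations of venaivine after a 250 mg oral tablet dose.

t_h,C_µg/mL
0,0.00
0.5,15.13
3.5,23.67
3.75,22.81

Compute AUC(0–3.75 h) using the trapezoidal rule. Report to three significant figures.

AUC = 67.8 µg/mL·h

Trapezoidal AUC_0→3.75:
  [0→0.5]: (0.00+15.13)/2 × 0.5 = 3.7825
  [0.5→3.5]: (15.13+23.67)/2 × 3 = 58.2
  [3.5→3.75]: (23.67+22.81)/2 × 0.25 = 5.81
  Sum = 67.7925 µg/mL·h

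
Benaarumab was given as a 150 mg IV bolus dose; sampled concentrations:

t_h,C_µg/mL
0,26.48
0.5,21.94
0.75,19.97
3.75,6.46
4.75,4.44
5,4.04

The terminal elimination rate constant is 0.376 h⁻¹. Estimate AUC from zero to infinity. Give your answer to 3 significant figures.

AUC = 74.2 µg/mL·h

Trapezoidal AUC_0→5:
  [0→0.5]: (26.48+21.94)/2 × 0.5 = 12.105
  [0.5→0.75]: (21.94+19.97)/2 × 0.25 = 5.23875
  [0.75→3.75]: (19.97+6.46)/2 × 3 = 39.645
  [3.75→4.75]: (6.46+4.44)/2 × 1 = 5.45
  [4.75→5]: (4.44+4.04)/2 × 0.25 = 1.06
  Sum = 63.49875 µg/mL·h
Extrapolated tail: C_last / k_e = 4.04 / 0.376 = 10.745
AUC_0→∞ = 63.49875 + 10.745 = 74.24375 µg/mL·h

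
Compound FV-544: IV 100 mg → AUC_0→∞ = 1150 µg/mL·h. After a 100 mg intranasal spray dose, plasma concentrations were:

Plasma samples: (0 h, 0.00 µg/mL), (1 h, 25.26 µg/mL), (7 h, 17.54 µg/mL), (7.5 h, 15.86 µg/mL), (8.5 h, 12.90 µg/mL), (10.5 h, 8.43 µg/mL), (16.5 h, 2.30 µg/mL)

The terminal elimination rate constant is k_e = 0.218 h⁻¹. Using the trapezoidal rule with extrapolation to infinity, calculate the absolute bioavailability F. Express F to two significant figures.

F = 0.20

Trapezoidal AUC_0→16.5 (intranasal spray):
  [0→1]: (0.00+25.26)/2 × 1 = 12.63
  [1→7]: (25.26+17.54)/2 × 6 = 128.4
  [7→7.5]: (17.54+15.86)/2 × 0.5 = 8.35
  [7.5→8.5]: (15.86+12.90)/2 × 1 = 14.38
  [8.5→10.5]: (12.90+8.43)/2 × 2 = 21.33
  [10.5→16.5]: (8.43+2.30)/2 × 6 = 32.19
  Sum = 217.28 µg/mL·h
Tail: C_last/k_e = 2.30/0.218 = 10.550
AUC_0→∞ (intranasal spray) = 217.28 + 10.550 = 227.83 µg/mL·h
F = (AUC_ev/D_ev)/(AUC_iv/D_iv) = (227.83/100)/(1150/100) = 2.2783/11.5 = 0.1981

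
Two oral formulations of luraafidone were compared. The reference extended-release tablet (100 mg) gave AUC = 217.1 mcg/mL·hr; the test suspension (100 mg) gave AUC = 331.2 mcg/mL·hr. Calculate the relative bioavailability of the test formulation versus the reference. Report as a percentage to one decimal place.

F_rel = (AUC_test/D_test) / (AUC_ref/D_ref)
      = (331.2/100) / (217.1/100)
      = 3.312 / 2.171 = 1.5256 = 152.56%

F_rel = 152.6%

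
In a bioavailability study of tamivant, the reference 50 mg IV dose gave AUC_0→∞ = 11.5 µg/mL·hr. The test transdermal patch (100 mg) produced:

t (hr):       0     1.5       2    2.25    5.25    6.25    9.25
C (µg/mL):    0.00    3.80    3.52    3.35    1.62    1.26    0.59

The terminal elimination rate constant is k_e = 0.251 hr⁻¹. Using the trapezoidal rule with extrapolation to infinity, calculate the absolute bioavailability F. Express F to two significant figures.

F = 0.85

Trapezoidal AUC_0→9.25 (transdermal patch):
  [0→1.5]: (0.00+3.80)/2 × 1.5 = 2.85
  [1.5→2]: (3.80+3.52)/2 × 0.5 = 1.83
  [2→2.25]: (3.52+3.35)/2 × 0.25 = 0.85875
  [2.25→5.25]: (3.35+1.62)/2 × 3 = 7.455
  [5.25→6.25]: (1.62+1.26)/2 × 1 = 1.44
  [6.25→9.25]: (1.26+0.59)/2 × 3 = 2.775
  Sum = 17.20875 µg/mL·hr
Tail: C_last/k_e = 0.59/0.251 = 2.351
AUC_0→∞ (transdermal patch) = 17.20875 + 2.351 = 19.55975 µg/mL·hr
F = (AUC_ev/D_ev)/(AUC_iv/D_iv) = (19.55975/100)/(11.5/50) = 0.1955975/0.23 = 0.8504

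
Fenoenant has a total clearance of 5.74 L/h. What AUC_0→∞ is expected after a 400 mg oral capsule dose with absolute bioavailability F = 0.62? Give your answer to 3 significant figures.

AUC = 43.2 mg/L·h

AUC_0→∞ = F × Dose / CL
        = 0.62 × 400 / 5.74 = 43.2056 mg/L·h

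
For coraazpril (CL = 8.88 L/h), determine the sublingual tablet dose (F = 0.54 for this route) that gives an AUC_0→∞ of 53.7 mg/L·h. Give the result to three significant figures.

Dose = CL × AUC_0→∞ / F
     = 8.88 × 53.7 / 0.54 = 883.067 mg

Dose = 883 mg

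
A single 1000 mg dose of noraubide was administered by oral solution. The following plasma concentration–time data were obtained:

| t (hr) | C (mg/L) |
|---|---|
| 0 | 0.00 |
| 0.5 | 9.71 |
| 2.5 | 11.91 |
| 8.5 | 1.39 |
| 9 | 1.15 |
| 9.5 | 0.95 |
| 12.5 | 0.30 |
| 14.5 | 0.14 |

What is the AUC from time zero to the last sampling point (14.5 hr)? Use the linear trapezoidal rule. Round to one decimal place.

Trapezoidal AUC_0→14.5:
  [0→0.5]: (0.00+9.71)/2 × 0.5 = 2.4275
  [0.5→2.5]: (9.71+11.91)/2 × 2 = 21.62
  [2.5→8.5]: (11.91+1.39)/2 × 6 = 39.9
  [8.5→9]: (1.39+1.15)/2 × 0.5 = 0.635
  [9→9.5]: (1.15+0.95)/2 × 0.5 = 0.525
  [9.5→12.5]: (0.95+0.30)/2 × 3 = 1.875
  [12.5→14.5]: (0.30+0.14)/2 × 2 = 0.44
  Sum = 67.4225 mg/L·hr

AUC = 67.4 mg/L·hr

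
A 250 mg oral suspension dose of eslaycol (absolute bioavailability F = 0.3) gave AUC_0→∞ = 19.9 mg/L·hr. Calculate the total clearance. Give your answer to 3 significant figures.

CL = 3.77 L/hr

CL = F × Dose / AUC_0→∞
   = 0.3 × 250 / 19.9 = 3.76884 L/hr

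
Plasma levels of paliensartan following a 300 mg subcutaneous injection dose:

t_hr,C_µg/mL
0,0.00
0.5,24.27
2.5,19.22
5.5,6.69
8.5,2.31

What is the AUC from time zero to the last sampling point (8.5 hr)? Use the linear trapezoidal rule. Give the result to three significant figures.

AUC = 102 µg/mL·hr

Trapezoidal AUC_0→8.5:
  [0→0.5]: (0.00+24.27)/2 × 0.5 = 6.0675
  [0.5→2.5]: (24.27+19.22)/2 × 2 = 43.49
  [2.5→5.5]: (19.22+6.69)/2 × 3 = 38.865
  [5.5→8.5]: (6.69+2.31)/2 × 3 = 13.5
  Sum = 101.9225 µg/mL·hr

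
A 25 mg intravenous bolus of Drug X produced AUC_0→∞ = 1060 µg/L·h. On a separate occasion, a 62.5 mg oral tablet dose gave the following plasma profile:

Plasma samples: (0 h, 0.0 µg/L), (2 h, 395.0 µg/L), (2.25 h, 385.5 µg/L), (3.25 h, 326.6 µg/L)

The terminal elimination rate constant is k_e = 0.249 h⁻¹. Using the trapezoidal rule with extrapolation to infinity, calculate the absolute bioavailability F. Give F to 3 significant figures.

F = 0.815

Trapezoidal AUC_0→3.25 (oral tablet):
  [0→2]: (0.0+395.0)/2 × 2 = 395.0
  [2→2.25]: (395.0+385.5)/2 × 0.25 = 97.5625
  [2.25→3.25]: (385.5+326.6)/2 × 1 = 356.05
  Sum = 848.6125 µg/L·h
Tail: C_last/k_e = 326.6/0.249 = 1311.647
AUC_0→∞ (oral tablet) = 848.6125 + 1311.647 = 2160.2595 µg/L·h
F = (AUC_ev/D_ev)/(AUC_iv/D_iv) = (2160.2595/62.5)/(1060/25) = 34.564152/42.4 = 0.8152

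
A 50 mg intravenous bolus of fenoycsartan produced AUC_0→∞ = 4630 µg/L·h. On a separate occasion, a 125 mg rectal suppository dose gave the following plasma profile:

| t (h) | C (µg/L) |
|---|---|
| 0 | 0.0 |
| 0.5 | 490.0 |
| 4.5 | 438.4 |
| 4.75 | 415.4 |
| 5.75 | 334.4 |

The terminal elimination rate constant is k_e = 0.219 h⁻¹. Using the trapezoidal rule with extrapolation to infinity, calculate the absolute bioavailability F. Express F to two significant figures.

Trapezoidal AUC_0→5.75 (rectal suppository):
  [0→0.5]: (0.0+490.0)/2 × 0.5 = 122.5
  [0.5→4.5]: (490.0+438.4)/2 × 4 = 1856.8
  [4.5→4.75]: (438.4+415.4)/2 × 0.25 = 106.725
  [4.75→5.75]: (415.4+334.4)/2 × 1 = 374.9
  Sum = 2460.925 µg/L·h
Tail: C_last/k_e = 334.4/0.219 = 1526.941
AUC_0→∞ (rectal suppository) = 2460.925 + 1526.941 = 3987.866 µg/L·h
F = (AUC_ev/D_ev)/(AUC_iv/D_iv) = (3987.866/125)/(4630/50) = 31.902928/92.6 = 0.3445

F = 0.34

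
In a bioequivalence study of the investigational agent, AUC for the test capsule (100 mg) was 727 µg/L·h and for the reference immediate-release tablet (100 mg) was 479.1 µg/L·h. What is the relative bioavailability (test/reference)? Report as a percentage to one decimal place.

F_rel = 151.7%

F_rel = (AUC_test/D_test) / (AUC_ref/D_ref)
      = (727/100) / (479.1/100)
      = 7.27 / 4.791 = 1.5174 = 151.74%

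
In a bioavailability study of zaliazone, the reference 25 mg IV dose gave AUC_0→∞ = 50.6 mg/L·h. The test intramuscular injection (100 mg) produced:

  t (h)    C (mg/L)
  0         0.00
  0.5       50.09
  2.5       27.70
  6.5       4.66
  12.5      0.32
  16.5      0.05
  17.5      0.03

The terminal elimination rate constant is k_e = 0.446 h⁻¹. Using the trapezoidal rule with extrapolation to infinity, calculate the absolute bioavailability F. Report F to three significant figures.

Trapezoidal AUC_0→17.5 (intramuscular injection):
  [0→0.5]: (0.00+50.09)/2 × 0.5 = 12.5225
  [0.5→2.5]: (50.09+27.70)/2 × 2 = 77.79
  [2.5→6.5]: (27.70+4.66)/2 × 4 = 64.72
  [6.5→12.5]: (4.66+0.32)/2 × 6 = 14.94
  [12.5→16.5]: (0.32+0.05)/2 × 4 = 0.74
  [16.5→17.5]: (0.05+0.03)/2 × 1 = 0.04
  Sum = 170.7525 mg/L·h
Tail: C_last/k_e = 0.03/0.446 = 0.067
AUC_0→∞ (intramuscular injection) = 170.7525 + 0.067 = 170.8195 mg/L·h
F = (AUC_ev/D_ev)/(AUC_iv/D_iv) = (170.8195/100)/(50.6/25) = 1.708195/2.024 = 0.8440

F = 0.844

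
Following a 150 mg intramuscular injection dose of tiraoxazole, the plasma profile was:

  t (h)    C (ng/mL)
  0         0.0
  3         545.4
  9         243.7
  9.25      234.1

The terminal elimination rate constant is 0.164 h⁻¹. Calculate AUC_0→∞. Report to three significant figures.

Trapezoidal AUC_0→9.25:
  [0→3]: (0.0+545.4)/2 × 3 = 818.1
  [3→9]: (545.4+243.7)/2 × 6 = 2367.3
  [9→9.25]: (243.7+234.1)/2 × 0.25 = 59.725
  Sum = 3245.125 ng/mL·h
Extrapolated tail: C_last / k_e = 234.1 / 0.164 = 1427.439
AUC_0→∞ = 3245.125 + 1427.439 = 4672.564 ng/mL·h

AUC = 4670 ng/mL·h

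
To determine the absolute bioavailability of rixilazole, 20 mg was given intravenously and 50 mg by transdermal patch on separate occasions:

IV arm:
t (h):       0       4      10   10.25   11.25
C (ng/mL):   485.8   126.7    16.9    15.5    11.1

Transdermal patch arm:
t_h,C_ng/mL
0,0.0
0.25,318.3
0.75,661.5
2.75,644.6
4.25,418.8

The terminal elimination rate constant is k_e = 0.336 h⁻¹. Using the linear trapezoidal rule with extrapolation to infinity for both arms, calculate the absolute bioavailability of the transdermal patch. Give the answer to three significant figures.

F = 0.852

Trapezoidal AUC_0→11.25 (IV):
  [0→4]: (485.8+126.7)/2 × 4 = 1225.0
  [4→10]: (126.7+16.9)/2 × 6 = 430.8
  [10→10.25]: (16.9+15.5)/2 × 0.25 = 4.05
  [10.25→11.25]: (15.5+11.1)/2 × 1 = 13.3
  Sum = 1673.15 ng/mL·h
IV tail: 11.1/0.336 = 33.036; AUC_iv,0→∞ = 1673.15 + 33.036 = 1706.186 ng/mL·h
Trapezoidal AUC_0→4.25 (transdermal patch):
  [0→0.25]: (0.0+318.3)/2 × 0.25 = 39.7875
  [0.25→0.75]: (318.3+661.5)/2 × 0.5 = 244.95
  [0.75→2.75]: (661.5+644.6)/2 × 2 = 1306.1
  [2.75→4.25]: (644.6+418.8)/2 × 1.5 = 797.55
  Sum = 2388.3875 ng/mL·h
transdermal patch tail: 418.8/0.336 = 1246.429; AUC_ev,0→∞ = 2388.3875 + 1246.429 = 3634.8165 ng/mL·h
F = (AUC_ev/D_ev)/(AUC_iv/D_iv) = (3634.8165/50)/(1706.186/20) = 72.69633/85.3093 = 0.8522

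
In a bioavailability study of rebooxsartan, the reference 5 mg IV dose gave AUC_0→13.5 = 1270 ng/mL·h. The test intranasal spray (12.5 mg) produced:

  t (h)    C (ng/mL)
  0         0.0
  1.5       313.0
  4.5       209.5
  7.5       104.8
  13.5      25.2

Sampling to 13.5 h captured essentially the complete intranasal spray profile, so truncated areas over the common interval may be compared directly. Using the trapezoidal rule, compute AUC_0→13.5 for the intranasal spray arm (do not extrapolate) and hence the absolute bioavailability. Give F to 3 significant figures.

Trapezoidal AUC_0→13.5 (intranasal spray):
  [0→1.5]: (0.0+313.0)/2 × 1.5 = 234.75
  [1.5→4.5]: (313.0+209.5)/2 × 3 = 783.75
  [4.5→7.5]: (209.5+104.8)/2 × 3 = 471.45
  [7.5→13.5]: (104.8+25.2)/2 × 6 = 390.0
  Sum = 1879.95 ng/mL·h
F = (AUC_ev/D_ev)/(AUC_iv/D_iv) = (1879.95/12.5)/(1270/5) = 150.396/254 = 0.5921

F = 0.592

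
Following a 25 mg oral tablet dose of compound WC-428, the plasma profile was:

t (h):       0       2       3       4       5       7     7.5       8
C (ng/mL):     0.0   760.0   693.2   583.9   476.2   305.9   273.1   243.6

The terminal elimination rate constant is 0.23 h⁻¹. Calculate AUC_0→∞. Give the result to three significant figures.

AUC = 4770 ng/mL·h

Trapezoidal AUC_0→8:
  [0→2]: (0.0+760.0)/2 × 2 = 760.0
  [2→3]: (760.0+693.2)/2 × 1 = 726.6
  [3→4]: (693.2+583.9)/2 × 1 = 638.55
  [4→5]: (583.9+476.2)/2 × 1 = 530.05
  [5→7]: (476.2+305.9)/2 × 2 = 782.1
  [7→7.5]: (305.9+273.1)/2 × 0.5 = 144.75
  [7.5→8]: (273.1+243.6)/2 × 0.5 = 129.175
  Sum = 3711.225 ng/mL·h
Extrapolated tail: C_last / k_e = 243.6 / 0.23 = 1059.130
AUC_0→∞ = 3711.225 + 1059.130 = 4770.355 ng/mL·h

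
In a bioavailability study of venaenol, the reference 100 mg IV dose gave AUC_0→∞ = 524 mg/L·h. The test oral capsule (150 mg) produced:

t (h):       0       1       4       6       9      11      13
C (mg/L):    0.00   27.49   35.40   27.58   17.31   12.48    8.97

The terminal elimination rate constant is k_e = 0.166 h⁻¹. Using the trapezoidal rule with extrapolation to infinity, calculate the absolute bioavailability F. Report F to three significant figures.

Trapezoidal AUC_0→13 (oral capsule):
  [0→1]: (0.00+27.49)/2 × 1 = 13.745
  [1→4]: (27.49+35.40)/2 × 3 = 94.335
  [4→6]: (35.40+27.58)/2 × 2 = 62.98
  [6→9]: (27.58+17.31)/2 × 3 = 67.335
  [9→11]: (17.31+12.48)/2 × 2 = 29.79
  [11→13]: (12.48+8.97)/2 × 2 = 21.45
  Sum = 289.635 mg/L·h
Tail: C_last/k_e = 8.97/0.166 = 54.036
AUC_0→∞ (oral capsule) = 289.635 + 54.036 = 343.671 mg/L·h
F = (AUC_ev/D_ev)/(AUC_iv/D_iv) = (343.671/150)/(524/100) = 2.29114/5.24 = 0.4372

F = 0.437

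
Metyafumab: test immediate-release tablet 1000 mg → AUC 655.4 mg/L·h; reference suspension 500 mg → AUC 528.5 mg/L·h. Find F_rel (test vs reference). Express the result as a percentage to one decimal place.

F_rel = (AUC_test/D_test) / (AUC_ref/D_ref)
      = (655.4/1000) / (528.5/500)
      = 0.6554 / 1.057 = 0.6201 = 62.01%

F_rel = 62.0%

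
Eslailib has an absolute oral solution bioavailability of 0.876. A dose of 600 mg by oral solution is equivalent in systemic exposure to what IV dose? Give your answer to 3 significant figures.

Systemic exposure from an extravascular dose = F × D_ev, so the equivalent IV dose is F × D_ev.
D_iv = F × D_ev = 0.876 × 600 = 525.6 mg

D_iv = 526 mg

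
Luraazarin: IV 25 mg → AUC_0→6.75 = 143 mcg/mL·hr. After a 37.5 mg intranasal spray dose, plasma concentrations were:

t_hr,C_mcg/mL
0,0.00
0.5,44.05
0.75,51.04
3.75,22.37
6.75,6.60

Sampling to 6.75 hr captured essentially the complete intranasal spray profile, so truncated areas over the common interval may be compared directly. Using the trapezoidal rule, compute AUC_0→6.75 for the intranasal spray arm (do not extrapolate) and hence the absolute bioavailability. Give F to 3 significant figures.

Trapezoidal AUC_0→6.75 (intranasal spray):
  [0→0.5]: (0.00+44.05)/2 × 0.5 = 11.0125
  [0.5→0.75]: (44.05+51.04)/2 × 0.25 = 11.88625
  [0.75→3.75]: (51.04+22.37)/2 × 3 = 110.115
  [3.75→6.75]: (22.37+6.60)/2 × 3 = 43.455
  Sum = 176.46875 mcg/mL·hr
F = (AUC_ev/D_ev)/(AUC_iv/D_iv) = (176.46875/37.5)/(143/25) = 4.70583/5.72 = 0.8227

F = 0.823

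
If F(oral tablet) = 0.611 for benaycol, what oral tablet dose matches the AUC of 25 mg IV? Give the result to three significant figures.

D_oral = 40.9 mg

For equal systemic exposure: F × D_ev = D_iv
D_ev = D_iv / F = 25 / 0.611 = 40.9165 mg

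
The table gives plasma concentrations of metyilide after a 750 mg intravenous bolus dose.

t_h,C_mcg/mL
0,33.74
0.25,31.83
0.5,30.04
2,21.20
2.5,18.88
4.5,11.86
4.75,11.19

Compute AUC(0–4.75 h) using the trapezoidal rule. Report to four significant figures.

AUC = 98.00 mcg/mL·h

Trapezoidal AUC_0→4.75:
  [0→0.25]: (33.74+31.83)/2 × 0.25 = 8.19625
  [0.25→0.5]: (31.83+30.04)/2 × 0.25 = 7.73375
  [0.5→2]: (30.04+21.20)/2 × 1.5 = 38.43
  [2→2.5]: (21.20+18.88)/2 × 0.5 = 10.02
  [2.5→4.5]: (18.88+11.86)/2 × 2 = 30.74
  [4.5→4.75]: (11.86+11.19)/2 × 0.25 = 2.88125
  Sum = 98.00125 mcg/mL·h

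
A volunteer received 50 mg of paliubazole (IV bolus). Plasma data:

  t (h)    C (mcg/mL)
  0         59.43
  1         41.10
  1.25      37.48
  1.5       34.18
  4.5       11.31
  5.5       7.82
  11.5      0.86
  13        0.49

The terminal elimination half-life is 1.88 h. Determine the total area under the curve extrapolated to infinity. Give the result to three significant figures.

AUC = 175 mcg/mL·h

Trapezoidal AUC_0→13:
  [0→1]: (59.43+41.10)/2 × 1 = 50.265
  [1→1.25]: (41.10+37.48)/2 × 0.25 = 9.8225
  [1.25→1.5]: (37.48+34.18)/2 × 0.25 = 8.9575
  [1.5→4.5]: (34.18+11.31)/2 × 3 = 68.235
  [4.5→5.5]: (11.31+7.82)/2 × 1 = 9.565
  [5.5→11.5]: (7.82+0.86)/2 × 6 = 26.04
  [11.5→13]: (0.86+0.49)/2 × 1.5 = 1.0125
  Sum = 173.8975 mcg/mL·h
k_e = ln2 / t½ = 0.693147 / 1.88 = 0.3687 h^-1
Extrapolated tail: C_last / k_e = 0.49 / 0.3687 = 1.329
AUC_0→∞ = 173.8975 + 1.329 = 175.2265 mcg/mL·h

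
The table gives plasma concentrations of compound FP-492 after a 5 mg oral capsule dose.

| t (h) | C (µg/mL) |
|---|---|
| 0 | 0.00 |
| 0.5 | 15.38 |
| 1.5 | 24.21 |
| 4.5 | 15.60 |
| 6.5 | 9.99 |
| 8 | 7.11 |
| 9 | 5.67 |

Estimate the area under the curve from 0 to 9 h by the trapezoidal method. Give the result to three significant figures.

Trapezoidal AUC_0→9:
  [0→0.5]: (0.00+15.38)/2 × 0.5 = 3.845
  [0.5→1.5]: (15.38+24.21)/2 × 1 = 19.795
  [1.5→4.5]: (24.21+15.60)/2 × 3 = 59.715
  [4.5→6.5]: (15.60+9.99)/2 × 2 = 25.59
  [6.5→8]: (9.99+7.11)/2 × 1.5 = 12.825
  [8→9]: (7.11+5.67)/2 × 1 = 6.39
  Sum = 128.16 µg/mL·h

AUC = 128 µg/mL·h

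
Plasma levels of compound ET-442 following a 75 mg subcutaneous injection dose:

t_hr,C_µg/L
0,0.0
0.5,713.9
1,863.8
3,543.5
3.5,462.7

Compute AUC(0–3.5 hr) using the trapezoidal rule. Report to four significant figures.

Trapezoidal AUC_0→3.5:
  [0→0.5]: (0.0+713.9)/2 × 0.5 = 178.475
  [0.5→1]: (713.9+863.8)/2 × 0.5 = 394.425
  [1→3]: (863.8+543.5)/2 × 2 = 1407.3
  [3→3.5]: (543.5+462.7)/2 × 0.5 = 251.55
  Sum = 2231.75 µg/L·hr

AUC = 2232 µg/L·hr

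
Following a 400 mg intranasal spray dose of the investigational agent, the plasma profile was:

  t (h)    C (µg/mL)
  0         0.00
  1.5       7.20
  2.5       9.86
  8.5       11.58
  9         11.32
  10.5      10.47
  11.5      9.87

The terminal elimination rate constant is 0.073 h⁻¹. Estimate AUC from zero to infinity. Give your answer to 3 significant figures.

Trapezoidal AUC_0→11.5:
  [0→1.5]: (0.00+7.20)/2 × 1.5 = 5.4
  [1.5→2.5]: (7.20+9.86)/2 × 1 = 8.53
  [2.5→8.5]: (9.86+11.58)/2 × 6 = 64.32
  [8.5→9]: (11.58+11.32)/2 × 0.5 = 5.725
  [9→10.5]: (11.32+10.47)/2 × 1.5 = 16.3425
  [10.5→11.5]: (10.47+9.87)/2 × 1 = 10.17
  Sum = 110.4875 µg/mL·h
Extrapolated tail: C_last / k_e = 9.87 / 0.073 = 135.205
AUC_0→∞ = 110.4875 + 135.205 = 245.6925 µg/mL·h

AUC = 246 µg/mL·h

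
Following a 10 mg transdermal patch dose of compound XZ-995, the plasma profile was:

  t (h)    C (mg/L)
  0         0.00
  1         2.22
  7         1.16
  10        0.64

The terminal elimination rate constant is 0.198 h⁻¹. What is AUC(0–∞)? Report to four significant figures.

AUC = 17.18 mg/L·h

Trapezoidal AUC_0→10:
  [0→1]: (0.00+2.22)/2 × 1 = 1.11
  [1→7]: (2.22+1.16)/2 × 6 = 10.14
  [7→10]: (1.16+0.64)/2 × 3 = 2.7
  Sum = 13.95 mg/L·h
Extrapolated tail: C_last / k_e = 0.64 / 0.198 = 3.232
AUC_0→∞ = 13.95 + 3.232 = 17.182 mg/L·h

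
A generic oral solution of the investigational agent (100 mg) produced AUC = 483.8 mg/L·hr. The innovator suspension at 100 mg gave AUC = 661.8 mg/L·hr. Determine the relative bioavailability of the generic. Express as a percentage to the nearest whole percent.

F_rel = 73%

F_rel = (AUC_test/D_test) / (AUC_ref/D_ref)
      = (483.8/100) / (661.8/100)
      = 4.838 / 6.618 = 0.7310 = 73.10%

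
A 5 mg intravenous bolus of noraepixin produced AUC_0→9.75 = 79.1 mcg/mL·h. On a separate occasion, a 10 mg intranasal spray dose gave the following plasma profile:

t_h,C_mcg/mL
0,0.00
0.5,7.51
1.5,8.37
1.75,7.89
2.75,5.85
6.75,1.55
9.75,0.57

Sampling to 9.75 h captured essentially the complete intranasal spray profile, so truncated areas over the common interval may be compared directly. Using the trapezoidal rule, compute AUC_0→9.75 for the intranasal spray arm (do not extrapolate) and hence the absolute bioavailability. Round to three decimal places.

Trapezoidal AUC_0→9.75 (intranasal spray):
  [0→0.5]: (0.00+7.51)/2 × 0.5 = 1.8775
  [0.5→1.5]: (7.51+8.37)/2 × 1 = 7.94
  [1.5→1.75]: (8.37+7.89)/2 × 0.25 = 2.0325
  [1.75→2.75]: (7.89+5.85)/2 × 1 = 6.87
  [2.75→6.75]: (5.85+1.55)/2 × 4 = 14.8
  [6.75→9.75]: (1.55+0.57)/2 × 3 = 3.18
  Sum = 36.7 mcg/mL·h
F = (AUC_ev/D_ev)/(AUC_iv/D_iv) = (36.7/10)/(79.1/5) = 3.67/15.82 = 0.2320

F = 0.232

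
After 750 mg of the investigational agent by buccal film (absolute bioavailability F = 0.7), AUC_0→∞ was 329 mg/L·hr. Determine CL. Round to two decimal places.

CL = F × Dose / AUC_0→∞
   = 0.7 × 750 / 329 = 1.59574 L/hr

CL = 1.60 L/hr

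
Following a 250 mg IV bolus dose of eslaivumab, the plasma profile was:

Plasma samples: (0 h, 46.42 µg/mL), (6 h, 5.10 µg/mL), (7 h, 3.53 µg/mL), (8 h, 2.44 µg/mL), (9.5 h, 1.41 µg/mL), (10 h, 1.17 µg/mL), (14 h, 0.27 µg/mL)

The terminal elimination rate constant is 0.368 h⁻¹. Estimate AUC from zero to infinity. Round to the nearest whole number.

Trapezoidal AUC_0→14:
  [0→6]: (46.42+5.10)/2 × 6 = 154.56
  [6→7]: (5.10+3.53)/2 × 1 = 4.315
  [7→8]: (3.53+2.44)/2 × 1 = 2.985
  [8→9.5]: (2.44+1.41)/2 × 1.5 = 2.8875
  [9.5→10]: (1.41+1.17)/2 × 0.5 = 0.645
  [10→14]: (1.17+0.27)/2 × 4 = 2.88
  Sum = 168.2725 µg/mL·h
Extrapolated tail: C_last / k_e = 0.27 / 0.368 = 0.734
AUC_0→∞ = 168.2725 + 0.734 = 169.0065 µg/mL·h

AUC = 169 µg/mL·h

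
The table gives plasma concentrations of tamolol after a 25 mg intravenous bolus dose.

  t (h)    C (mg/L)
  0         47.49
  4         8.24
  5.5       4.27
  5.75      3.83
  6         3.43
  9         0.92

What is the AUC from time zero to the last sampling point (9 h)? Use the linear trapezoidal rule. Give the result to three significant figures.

AUC = 129 mg/L·h

Trapezoidal AUC_0→9:
  [0→4]: (47.49+8.24)/2 × 4 = 111.46
  [4→5.5]: (8.24+4.27)/2 × 1.5 = 9.3825
  [5.5→5.75]: (4.27+3.83)/2 × 0.25 = 1.0125
  [5.75→6]: (3.83+3.43)/2 × 0.25 = 0.9075
  [6→9]: (3.43+0.92)/2 × 3 = 6.525
  Sum = 129.2875 mg/L·h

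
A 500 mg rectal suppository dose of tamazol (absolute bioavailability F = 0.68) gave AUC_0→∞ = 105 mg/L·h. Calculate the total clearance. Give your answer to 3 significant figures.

CL = 3.24 L/h

CL = F × Dose / AUC_0→∞
   = 0.68 × 500 / 105 = 3.2381 L/h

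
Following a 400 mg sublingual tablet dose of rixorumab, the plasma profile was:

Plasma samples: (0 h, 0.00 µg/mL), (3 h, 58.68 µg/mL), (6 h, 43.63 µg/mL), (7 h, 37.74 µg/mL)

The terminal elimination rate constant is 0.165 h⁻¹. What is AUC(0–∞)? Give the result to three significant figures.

AUC = 511 µg/mL·h

Trapezoidal AUC_0→7:
  [0→3]: (0.00+58.68)/2 × 3 = 88.02
  [3→6]: (58.68+43.63)/2 × 3 = 153.465
  [6→7]: (43.63+37.74)/2 × 1 = 40.685
  Sum = 282.17 µg/mL·h
Extrapolated tail: C_last / k_e = 37.74 / 0.165 = 228.727
AUC_0→∞ = 282.17 + 228.727 = 510.897 µg/mL·h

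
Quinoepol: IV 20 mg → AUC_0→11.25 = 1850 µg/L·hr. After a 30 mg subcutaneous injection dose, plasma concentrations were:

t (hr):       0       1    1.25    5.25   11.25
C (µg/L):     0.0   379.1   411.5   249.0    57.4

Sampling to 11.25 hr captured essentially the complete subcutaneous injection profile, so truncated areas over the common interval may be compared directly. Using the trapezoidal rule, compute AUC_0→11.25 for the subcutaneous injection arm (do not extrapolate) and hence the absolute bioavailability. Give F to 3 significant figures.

F = 0.911

Trapezoidal AUC_0→11.25 (subcutaneous injection):
  [0→1]: (0.0+379.1)/2 × 1 = 189.55
  [1→1.25]: (379.1+411.5)/2 × 0.25 = 98.825
  [1.25→5.25]: (411.5+249.0)/2 × 4 = 1321.0
  [5.25→11.25]: (249.0+57.4)/2 × 6 = 919.2
  Sum = 2528.575 µg/L·hr
F = (AUC_ev/D_ev)/(AUC_iv/D_iv) = (2528.575/30)/(1850/20) = 84.2858/92.5 = 0.9112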